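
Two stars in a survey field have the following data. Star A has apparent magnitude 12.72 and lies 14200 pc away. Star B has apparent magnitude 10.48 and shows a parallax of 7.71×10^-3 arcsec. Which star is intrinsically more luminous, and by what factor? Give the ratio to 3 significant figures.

Star A is more luminous, by a factor of 1520.

Star A: M = m − 5 log₁₀ d + 5 = 12.72 − 5·4.1523 + 5 = -3.041
Star B: d = 1/p = 1/7.71×10^-3″ = 129.7 pc
Star B: M = m − 5 log₁₀ d + 5 = 10.48 − 5·2.1129 + 5 = 4.915
ΔM = M_A − M_B = -3.041 − (4.915) = -7.957; smaller M is more luminous → Star A.
L ratio = 10^(0.4 |ΔM|) = 10^3.183 = 1523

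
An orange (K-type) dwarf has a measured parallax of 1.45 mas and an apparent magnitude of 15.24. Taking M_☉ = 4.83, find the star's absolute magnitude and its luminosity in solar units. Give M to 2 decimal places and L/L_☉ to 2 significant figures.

M ≈ 6.05; L/L_☉ ≈ 0.33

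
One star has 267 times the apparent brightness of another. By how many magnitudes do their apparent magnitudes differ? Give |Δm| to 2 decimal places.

|Δm| ≈ 6.07

Pogson: Δm = −2.5 log₁₀(ratio) = −2.5 log₁₀(267) = −2.5 × 2.4265 = -6.066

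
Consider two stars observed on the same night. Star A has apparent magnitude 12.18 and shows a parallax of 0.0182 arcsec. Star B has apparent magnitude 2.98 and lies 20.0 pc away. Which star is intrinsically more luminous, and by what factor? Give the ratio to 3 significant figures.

Star B is more luminous, by a factor of 634.

Star A: d = 1/p = 1/0.0182″ = 54.95 pc
Star A: M = m − 5 log₁₀ d + 5 = 12.18 − 5·1.7399 + 5 = 8.480
Star B: M = m − 5 log₁₀ d + 5 = 2.98 − 5·1.3010 + 5 = 1.475
ΔM = M_A − M_B = 8.480 − (1.475) = 7.006; smaller M is more luminous → Star B.
L ratio = 10^(0.4 |ΔM|) = 10^2.802 = 634.2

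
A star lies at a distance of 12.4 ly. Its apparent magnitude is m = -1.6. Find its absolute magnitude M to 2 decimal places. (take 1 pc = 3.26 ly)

M ≈ 0.50

d = 12.4 ly / 3.26 = 3.804 pc
5 log₁₀(d/10 pc) = 5 log₁₀(3.804) − 5 = -2.099
M = m − 5 log₁₀(d/10) = -1.6 + 2.099 = 0.499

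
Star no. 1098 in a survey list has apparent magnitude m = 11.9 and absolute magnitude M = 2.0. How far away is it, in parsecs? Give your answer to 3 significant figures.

μ = m − M = 9.900
m − M = 5 log₁₀ d − 5
log₁₀ d = (m − M)/5 + 1 = 2.9800
d = 10^2.9800 = 955.0 pc

d ≈ 955 pc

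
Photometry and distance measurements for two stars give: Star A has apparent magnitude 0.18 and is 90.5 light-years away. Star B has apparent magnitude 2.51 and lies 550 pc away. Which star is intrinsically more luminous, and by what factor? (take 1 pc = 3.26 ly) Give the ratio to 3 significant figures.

Star B is more luminous, by a factor of 45.9.

Star A: d = 90.5 ly / 3.26 = 27.76 pc
Star A: M = m − 5 log₁₀ d + 5 = 0.18 − 5·1.4434 + 5 = -2.037
Star B: M = m − 5 log₁₀ d + 5 = 2.51 − 5·2.7404 + 5 = -6.192
ΔM = M_A − M_B = -2.037 − (-6.192) = 4.155; smaller M is more luminous → Star B.
L ratio = 10^(0.4 |ΔM|) = 10^1.662 = 45.91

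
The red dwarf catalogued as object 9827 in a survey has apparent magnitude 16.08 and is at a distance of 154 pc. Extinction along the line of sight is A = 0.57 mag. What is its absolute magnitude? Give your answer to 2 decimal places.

5 log₁₀(d/10 pc) = 5 log₁₀(154.0) − 5 = 5.938
M = m − 5 log₁₀(d/10) − A = 16.08 − 5.938 − 0.57 = 9.572

M ≈ 9.57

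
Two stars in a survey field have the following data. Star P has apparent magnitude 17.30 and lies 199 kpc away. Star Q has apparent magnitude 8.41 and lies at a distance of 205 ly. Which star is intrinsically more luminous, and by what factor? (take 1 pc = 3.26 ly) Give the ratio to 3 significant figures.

Star P: d = 199 kpc = 199000 pc
Star P: M = m − 5 log₁₀ d + 5 = 17.30 − 5·5.2989 + 5 = -4.194
Star Q: d = 205 ly / 3.26 = 62.88 pc
Star Q: M = m − 5 log₁₀ d + 5 = 8.41 − 5·1.7985 + 5 = 4.417
ΔM = M_P − M_Q = -4.194 − (4.417) = -8.612; smaller M is more luminous → Star P.
L ratio = 10^(0.4 |ΔM|) = 10^3.445 = 2784

Star P is more luminous, by a factor of 2780.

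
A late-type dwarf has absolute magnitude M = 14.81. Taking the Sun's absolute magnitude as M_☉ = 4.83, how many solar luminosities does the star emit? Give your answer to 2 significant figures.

M − M_☉ = 14.81 − 4.83 = 9.980
L/L_☉ = 10^(−0.4 (M − M_☉)) = 10^-3.992 = 1.019×10^-4

L/L_☉ ≈ 1.0×10^-4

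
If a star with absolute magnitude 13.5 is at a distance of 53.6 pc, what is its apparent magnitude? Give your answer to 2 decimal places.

m ≈ 17.15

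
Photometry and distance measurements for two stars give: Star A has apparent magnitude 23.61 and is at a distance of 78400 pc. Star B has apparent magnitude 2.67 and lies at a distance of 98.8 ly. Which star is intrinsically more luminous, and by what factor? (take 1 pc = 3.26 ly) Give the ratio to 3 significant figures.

Star B is more luminous, by a factor of 35.5.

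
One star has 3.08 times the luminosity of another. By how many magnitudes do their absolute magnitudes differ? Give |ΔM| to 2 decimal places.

|ΔM| ≈ 1.22

Pogson: ΔM = −2.5 log₁₀(ratio) = −2.5 log₁₀(3.08) = −2.5 × 0.4886 = -1.221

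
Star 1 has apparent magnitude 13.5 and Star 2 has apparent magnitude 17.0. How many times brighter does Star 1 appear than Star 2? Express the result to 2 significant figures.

25

Δm = 13.5 − (17.0) = -3.5
Flux ratio = 10^(−0.4 Δm) = 10^(−0.4 × -3.5) = 10^1.400 = 25.12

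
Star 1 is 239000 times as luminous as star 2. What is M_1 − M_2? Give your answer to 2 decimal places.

M_1 − M_2 ≈ -13.45

Pogson: ΔM = −2.5 log₁₀(ratio) = −2.5 log₁₀(239000) = −2.5 × 5.3784 = -13.446
Star 1 is brighter, so it has the smaller magnitude: the difference is negative.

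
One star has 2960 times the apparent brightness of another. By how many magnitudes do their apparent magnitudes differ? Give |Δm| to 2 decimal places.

|Δm| ≈ 8.68

Pogson: Δm = −2.5 log₁₀(ratio) = −2.5 log₁₀(2960) = −2.5 × 3.4713 = -8.678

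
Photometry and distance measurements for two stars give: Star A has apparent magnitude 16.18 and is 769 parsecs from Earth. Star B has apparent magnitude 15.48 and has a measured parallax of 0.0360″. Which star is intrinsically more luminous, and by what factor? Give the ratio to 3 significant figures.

Star A is more luminous, by a factor of 402.

Star A: M = m − 5 log₁₀ d + 5 = 16.18 − 5·2.8859 + 5 = 6.750
Star B: d = 1/p = 1/0.0360″ = 27.78 pc
Star B: M = m − 5 log₁₀ d + 5 = 15.48 − 5·1.4437 + 5 = 13.262
ΔM = M_A − M_B = 6.750 − (13.262) = -6.511; smaller M is more luminous → Star A.
L ratio = 10^(0.4 |ΔM|) = 10^2.604 = 402.2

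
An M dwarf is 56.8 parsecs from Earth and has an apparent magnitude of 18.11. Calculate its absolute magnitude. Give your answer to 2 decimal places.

5 log₁₀(d/10 pc) = 5 log₁₀(56.80) − 5 = 3.772
M = m − 5 log₁₀(d/10) = 18.11 − 3.772 = 14.338

M ≈ 14.34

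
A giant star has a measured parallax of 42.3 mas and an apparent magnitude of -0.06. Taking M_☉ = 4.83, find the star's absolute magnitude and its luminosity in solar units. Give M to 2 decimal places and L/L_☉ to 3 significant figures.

d = 1/p = 1000/42.3 mas = 23.64 pc
M = m − 5 log₁₀ d + 5 = -0.06 − 5·1.3737 + 5 = -1.928
M − M_☉ = -1.928 − 4.83 = -6.758
L/L_☉ = 10^(−0.4 × -6.758) = 505.0

M ≈ -1.93; L/L_☉ ≈ 505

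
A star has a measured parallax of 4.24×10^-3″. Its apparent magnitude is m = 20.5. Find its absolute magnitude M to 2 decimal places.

d = 1/p = 1/4.24×10^-3″ = 235.8 pc
5 log₁₀(d/10 pc) = 5 log₁₀(235.8) − 5 = 6.863
M = m − 5 log₁₀(d/10) = 20.5 − 6.863 = 13.637

M ≈ 13.64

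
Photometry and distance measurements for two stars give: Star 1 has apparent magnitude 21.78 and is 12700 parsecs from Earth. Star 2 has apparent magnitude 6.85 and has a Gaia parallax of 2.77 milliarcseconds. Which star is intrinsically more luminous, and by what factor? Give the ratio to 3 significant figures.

Star 1: M = m − 5 log₁₀ d + 5 = 21.78 − 5·4.1038 + 5 = 6.261
Star 2: p = 2.77 mas = 2.77×10^-3″ → d = 1/p = 361.0 pc
Star 2: M = m − 5 log₁₀ d + 5 = 6.85 − 5·2.5575 + 5 = -0.938
ΔM = M_1 − M_2 = 6.261 − (-0.938) = 7.199; smaller M is more luminous → Star 2.
L ratio = 10^(0.4 |ΔM|) = 10^2.879 = 757.6

Star 2 is more luminous, by a factor of 758.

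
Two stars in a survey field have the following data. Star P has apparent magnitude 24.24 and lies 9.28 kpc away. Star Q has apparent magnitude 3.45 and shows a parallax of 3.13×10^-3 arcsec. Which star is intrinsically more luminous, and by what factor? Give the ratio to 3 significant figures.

Star Q is more luminous, by a factor of 245000.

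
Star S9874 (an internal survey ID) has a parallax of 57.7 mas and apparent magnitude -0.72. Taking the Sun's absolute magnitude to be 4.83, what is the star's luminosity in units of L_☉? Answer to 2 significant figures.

d = 1/p = 1000/57.7 mas = 17.33 pc
M = m − 5 log₁₀ d + 5 = -0.72 − 5·1.2388 + 5 = -1.914
M − M_☉ = -1.914 − 4.83 = -6.744
L/L_☉ = 10^(−0.4 × -6.744) = 498.5

L/L_☉ ≈ 500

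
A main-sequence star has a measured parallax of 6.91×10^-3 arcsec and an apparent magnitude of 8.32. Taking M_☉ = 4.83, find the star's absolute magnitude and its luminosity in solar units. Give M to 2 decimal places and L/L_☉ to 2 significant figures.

d = 1/p = 1/6.91×10^-3″ = 144.7 pc
M = m − 5 log₁₀ d + 5 = 8.32 − 5·2.1605 + 5 = 2.517
M − M_☉ = 2.517 − 4.83 = -2.313
L/L_☉ = 10^(−0.4 × -2.313) = 8.415

M ≈ 2.52; L/L_☉ ≈ 8.4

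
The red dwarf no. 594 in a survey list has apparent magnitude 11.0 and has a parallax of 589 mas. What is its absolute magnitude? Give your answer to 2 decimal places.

M ≈ 14.85

p = 589 mas = 0.589″ → d = 1/p = 1.698 pc
5 log₁₀(d/10 pc) = 5 log₁₀(1.698) − 5 = -3.851
M = m − 5 log₁₀(d/10) = 11.0 + 3.851 = 14.851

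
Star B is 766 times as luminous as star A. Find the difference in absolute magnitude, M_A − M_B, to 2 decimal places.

Pogson: ΔM = −2.5 log₁₀(ratio) = −2.5 log₁₀(766) = −2.5 × 2.8842 = -7.211
Star B is brighter so has the smaller magnitude: M_A − M_B is positive.

M_A − M_B ≈ 7.21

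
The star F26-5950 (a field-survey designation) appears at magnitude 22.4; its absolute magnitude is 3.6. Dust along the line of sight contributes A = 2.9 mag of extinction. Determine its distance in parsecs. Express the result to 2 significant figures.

m − M = 5 log₁₀(d/10 pc) + A  ⇒  22.4 − (3.6) − 2.9 = 5 log₁₀(d/10)
15.900 = 5 log₁₀(d/10)
log₁₀ d = (m − M − A)/5 + 1 = 4.1800
d = 10^4.1800 = 15140 pc

d ≈ 15000 pc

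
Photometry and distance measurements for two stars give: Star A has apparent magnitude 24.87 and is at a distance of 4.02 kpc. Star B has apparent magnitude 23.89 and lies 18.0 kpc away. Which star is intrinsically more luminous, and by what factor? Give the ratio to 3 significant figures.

Star A: d = 4.02 kpc = 4020 pc
Star A: M = m − 5 log₁₀ d + 5 = 24.87 − 5·3.6042 + 5 = 11.849
Star B: d = 18.0 kpc = 18000 pc
Star B: M = m − 5 log₁₀ d + 5 = 23.89 − 5·4.2553 + 5 = 7.614
ΔM = M_A − M_B = 11.849 − (7.614) = 4.235; smaller M is more luminous → Star B.
L ratio = 10^(0.4 |ΔM|) = 10^1.694 = 49.44

Star B is more luminous, by a factor of 49.4.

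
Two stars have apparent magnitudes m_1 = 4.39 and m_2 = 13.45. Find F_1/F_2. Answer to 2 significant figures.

Δm = 4.39 − (13.45) = -9.06
Flux ratio = 10^(−0.4 Δm) = 10^(−0.4 × -9.06) = 10^3.624 = 4207

F_1/F_2 ≈ 4200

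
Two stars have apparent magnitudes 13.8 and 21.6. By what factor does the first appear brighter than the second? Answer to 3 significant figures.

1320

Δm = 13.8 − (21.6) = -7.8
Flux ratio = 10^(−0.4 Δm) = 10^(−0.4 × -7.8) = 10^3.120 = 1318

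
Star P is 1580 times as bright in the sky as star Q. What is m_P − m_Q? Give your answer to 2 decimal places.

Pogson: Δm = −2.5 log₁₀(ratio) = −2.5 log₁₀(1580) = −2.5 × 3.1987 = -7.997
Star P is brighter, so it has the smaller magnitude: the difference is negative.

m_P − m_Q ≈ -8.00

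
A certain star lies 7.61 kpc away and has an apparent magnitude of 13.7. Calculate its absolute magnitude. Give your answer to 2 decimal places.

M ≈ -0.71

d = 7.61 kpc = 7610 pc
5 log₁₀(d/10 pc) = 5 log₁₀(7610) − 5 = 14.407
M = m − 5 log₁₀(d/10) = 13.7 − 14.407 = -0.707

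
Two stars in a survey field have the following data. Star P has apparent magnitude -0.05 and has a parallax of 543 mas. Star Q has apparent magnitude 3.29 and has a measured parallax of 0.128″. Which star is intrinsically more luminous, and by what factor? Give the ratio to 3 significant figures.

Star P: p = 543 mas = 0.543″ → d = 1/p = 1.842 pc
Star P: M = m − 5 log₁₀ d + 5 = -0.05 − 5·0.2652 + 5 = 3.624
Star Q: d = 1/p = 1/0.128″ = 7.812 pc
Star Q: M = m − 5 log₁₀ d + 5 = 3.29 − 5·0.8928 + 5 = 3.826
ΔM = M_P − M_Q = 3.624 − (3.826) = -0.202; smaller M is more luminous → Star P.
L ratio = 10^(0.4 |ΔM|) = 10^0.081 = 1.205

Star P is more luminous, by a factor of 1.20.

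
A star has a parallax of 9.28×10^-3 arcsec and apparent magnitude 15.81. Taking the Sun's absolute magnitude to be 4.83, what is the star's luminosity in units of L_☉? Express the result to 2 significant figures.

L/L_☉ ≈ 4.7×10^-3

d = 1/p = 1/9.28×10^-3″ = 107.8 pc
M = m − 5 log₁₀ d + 5 = 15.81 − 5·2.0325 + 5 = 10.648
M − M_☉ = 10.648 − 4.83 = 5.818
L/L_☉ = 10^(−0.4 × 5.818) = 4.709×10^-3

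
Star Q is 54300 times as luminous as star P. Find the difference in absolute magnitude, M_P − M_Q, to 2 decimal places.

M_P − M_Q ≈ 11.84

Pogson: ΔM = −2.5 log₁₀(ratio) = −2.5 log₁₀(54300) = −2.5 × 4.7348 = -11.837
Star Q is brighter so has the smaller magnitude: M_P − M_Q is positive.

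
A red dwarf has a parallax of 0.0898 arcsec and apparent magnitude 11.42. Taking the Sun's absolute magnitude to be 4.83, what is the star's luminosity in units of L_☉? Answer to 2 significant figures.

L/L_☉ ≈ 2.9×10^-3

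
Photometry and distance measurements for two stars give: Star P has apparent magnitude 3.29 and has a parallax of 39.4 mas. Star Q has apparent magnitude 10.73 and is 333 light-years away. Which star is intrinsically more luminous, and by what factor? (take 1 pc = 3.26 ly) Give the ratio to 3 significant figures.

Star P is more luminous, by a factor of 58.4.

Star P: p = 39.4 mas = 0.0394″ → d = 1/p = 25.38 pc
Star P: M = m − 5 log₁₀ d + 5 = 3.29 − 5·1.4045 + 5 = 1.267
Star Q: d = 333 ly / 3.26 = 102.1 pc
Star Q: M = m − 5 log₁₀ d + 5 = 10.73 − 5·2.0092 + 5 = 5.684
ΔM = M_P − M_Q = 1.267 − (5.684) = -4.416; smaller M is more luminous → Star P.
L ratio = 10^(0.4 |ΔM|) = 10^1.767 = 58.42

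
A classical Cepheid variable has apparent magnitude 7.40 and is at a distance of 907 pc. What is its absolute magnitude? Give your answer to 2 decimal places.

5 log₁₀(d/10 pc) = 5 log₁₀(907.0) − 5 = 9.788
M = m − 5 log₁₀(d/10) = 7.40 − 9.788 = -2.388

M ≈ -2.39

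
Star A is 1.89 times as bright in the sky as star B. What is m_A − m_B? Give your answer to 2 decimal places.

Pogson: Δm = −2.5 log₁₀(ratio) = −2.5 log₁₀(1.89) = −2.5 × 0.2765 = -0.691
Star A is brighter, so it has the smaller magnitude: the difference is negative.

m_A − m_B ≈ -0.69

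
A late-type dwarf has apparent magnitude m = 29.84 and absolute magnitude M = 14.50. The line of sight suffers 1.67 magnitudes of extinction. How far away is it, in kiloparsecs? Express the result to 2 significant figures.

d ≈ 5.4 kpc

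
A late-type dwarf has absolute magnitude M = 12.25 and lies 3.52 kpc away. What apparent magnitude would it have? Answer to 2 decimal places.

d = 3.52 kpc = 3520 pc
m = M + 5 log₁₀ d − 5 = 12.25 + 5·3.5465 − 5 = 24.983

m ≈ 24.98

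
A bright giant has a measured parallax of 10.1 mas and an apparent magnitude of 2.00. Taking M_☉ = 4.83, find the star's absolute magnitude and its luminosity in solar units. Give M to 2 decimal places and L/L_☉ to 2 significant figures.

M ≈ -2.98; L/L_☉ ≈ 1300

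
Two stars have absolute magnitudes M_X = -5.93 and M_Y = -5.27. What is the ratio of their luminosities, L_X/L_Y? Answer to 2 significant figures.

L_X/L_Y ≈ 1.8

ΔM = M_X − M_Y = -0.66
L_X/L_Y = 10^(−0.4 ΔM) = 10^0.264 = 1.837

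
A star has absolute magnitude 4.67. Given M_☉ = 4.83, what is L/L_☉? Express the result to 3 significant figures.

M − M_☉ = 4.67 − 4.83 = -0.160
L/L_☉ = 10^(−0.4 (M − M_☉)) = 10^0.064 = 1.159

L/L_☉ ≈ 1.16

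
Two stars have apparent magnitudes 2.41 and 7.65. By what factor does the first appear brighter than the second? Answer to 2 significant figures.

Δm = 2.41 − (7.65) = -5.24
Flux ratio = 10^(−0.4 Δm) = 10^(−0.4 × -5.24) = 10^2.096 = 124.7

120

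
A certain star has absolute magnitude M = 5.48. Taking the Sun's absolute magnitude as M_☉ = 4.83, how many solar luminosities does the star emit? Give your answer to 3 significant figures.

L/L_☉ ≈ 0.550

M − M_☉ = 5.48 − 4.83 = 0.650
L/L_☉ = 10^(−0.4 (M − M_☉)) = 10^-0.260 = 0.5495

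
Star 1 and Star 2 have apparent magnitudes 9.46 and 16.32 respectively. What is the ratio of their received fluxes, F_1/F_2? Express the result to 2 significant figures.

Δm = 9.46 − (16.32) = -6.86
Flux ratio = 10^(−0.4 Δm) = 10^(−0.4 × -6.86) = 10^2.744 = 554.6

F_1/F_2 ≈ 550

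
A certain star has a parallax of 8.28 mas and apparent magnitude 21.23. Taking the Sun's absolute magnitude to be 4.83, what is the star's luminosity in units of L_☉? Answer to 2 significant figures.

d = 1/p = 1000/8.28 mas = 120.8 pc
M = m − 5 log₁₀ d + 5 = 21.23 − 5·2.0820 + 5 = 15.820
M − M_☉ = 15.820 − 4.83 = 10.990
L/L_☉ = 10^(−0.4 × 10.990) = 4.017×10^-5

L/L_☉ ≈ 4.0×10^-5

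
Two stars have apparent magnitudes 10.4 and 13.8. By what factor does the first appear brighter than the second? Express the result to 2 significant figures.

23

Magnitude difference = -3.4
Flux ratio = 10^(−0.4 Δm) = 10^(−0.4 × -3.4) = 10^1.360 = 22.91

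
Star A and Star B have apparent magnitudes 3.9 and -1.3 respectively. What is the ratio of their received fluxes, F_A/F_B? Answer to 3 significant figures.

F_A/F_B ≈ 8.32×10^-3

Magnitude difference = 5.2
Flux ratio = 10^(−0.4 Δm) = 10^(−0.4 × 5.2) = 10^-2.080 = 8.318×10^-3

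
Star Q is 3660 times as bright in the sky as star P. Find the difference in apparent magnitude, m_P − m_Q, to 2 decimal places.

m_P − m_Q ≈ 8.91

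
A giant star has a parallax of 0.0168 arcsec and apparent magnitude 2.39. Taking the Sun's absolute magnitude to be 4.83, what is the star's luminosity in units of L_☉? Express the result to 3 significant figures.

d = 1/p = 1/0.0168″ = 59.52 pc
M = m − 5 log₁₀ d + 5 = 2.39 − 5·1.7747 + 5 = -1.483
M − M_☉ = -1.483 − 4.83 = -6.313
L/L_☉ = 10^(−0.4 × -6.313) = 335.3

L/L_☉ ≈ 335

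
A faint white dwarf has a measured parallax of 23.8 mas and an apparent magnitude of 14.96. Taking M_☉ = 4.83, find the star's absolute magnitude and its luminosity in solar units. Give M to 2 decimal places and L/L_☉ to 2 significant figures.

d = 1/p = 1000/23.8 mas = 42.02 pc
M = m − 5 log₁₀ d + 5 = 14.96 − 5·1.6234 + 5 = 11.843
M − M_☉ = 11.843 − 4.83 = 7.013
L/L_☉ = 10^(−0.4 × 7.013) = 1.566×10^-3

M ≈ 11.84; L/L_☉ ≈ 1.6×10^-3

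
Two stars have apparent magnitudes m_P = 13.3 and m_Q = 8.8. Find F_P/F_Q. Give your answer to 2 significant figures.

Δm = 13.3 − (8.8) = 4.5
Flux ratio = 10^(−0.4 Δm) = 10^(−0.4 × 4.5) = 10^-1.800 = 0.01585

F_P/F_Q ≈ 0.016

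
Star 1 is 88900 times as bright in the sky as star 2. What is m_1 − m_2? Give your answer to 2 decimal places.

Pogson: Δm = −2.5 log₁₀(ratio) = −2.5 log₁₀(88900) = −2.5 × 4.9489 = -12.372
Star 1 is brighter, so it has the smaller magnitude: the difference is negative.

m_1 − m_2 ≈ -12.37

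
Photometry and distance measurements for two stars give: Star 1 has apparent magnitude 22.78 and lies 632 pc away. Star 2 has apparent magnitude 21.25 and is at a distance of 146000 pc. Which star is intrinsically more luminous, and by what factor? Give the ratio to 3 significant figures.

Star 1: M = m − 5 log₁₀ d + 5 = 22.78 − 5·2.8007 + 5 = 13.776
Star 2: M = m − 5 log₁₀ d + 5 = 21.25 − 5·5.1644 + 5 = 0.428
ΔM = M_1 − M_2 = 13.776 − (0.428) = 13.348; smaller M is more luminous → Star 2.
L ratio = 10^(0.4 |ΔM|) = 10^5.339 = 218400

Star 2 is more luminous, by a factor of 218000.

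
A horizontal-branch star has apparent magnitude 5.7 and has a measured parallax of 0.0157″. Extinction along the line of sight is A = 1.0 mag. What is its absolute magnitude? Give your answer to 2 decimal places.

d = 1/p = 1/0.0157″ = 63.69 pc
5 log₁₀(d/10 pc) = 5 log₁₀(63.69) − 5 = 4.021
M = m − 5 log₁₀(d/10) − A = 5.7 − 4.021 − 1.0 = 0.679

M ≈ 0.68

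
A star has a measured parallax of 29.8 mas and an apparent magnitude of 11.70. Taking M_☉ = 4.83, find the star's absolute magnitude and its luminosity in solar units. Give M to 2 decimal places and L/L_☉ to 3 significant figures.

d = 1/p = 1000/29.8 mas = 33.56 pc
M = m − 5 log₁₀ d + 5 = 11.70 − 5·1.5258 + 5 = 9.071
M − M_☉ = 9.071 − 4.83 = 4.241
L/L_☉ = 10^(−0.4 × 4.241) = 0.02012

M ≈ 9.07; L/L_☉ ≈ 0.0201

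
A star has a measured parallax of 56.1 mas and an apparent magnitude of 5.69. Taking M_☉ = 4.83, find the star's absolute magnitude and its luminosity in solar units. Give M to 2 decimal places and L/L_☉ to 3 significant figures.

d = 1/p = 1000/56.1 mas = 17.83 pc
M = m − 5 log₁₀ d + 5 = 5.69 − 5·1.2510 + 5 = 4.435
M − M_☉ = 4.435 − 4.83 = -0.395
L/L_☉ = 10^(−0.4 × -0.395) = 1.439

M ≈ 4.43; L/L_☉ ≈ 1.44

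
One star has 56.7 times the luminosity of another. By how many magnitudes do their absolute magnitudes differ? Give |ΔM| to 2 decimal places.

|ΔM| ≈ 4.38

Pogson: ΔM = −2.5 log₁₀(ratio) = −2.5 log₁₀(56.7) = −2.5 × 1.7536 = -4.384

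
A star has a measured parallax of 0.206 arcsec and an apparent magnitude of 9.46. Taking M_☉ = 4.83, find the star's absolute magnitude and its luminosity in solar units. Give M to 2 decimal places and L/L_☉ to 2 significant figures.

d = 1/p = 1/0.206″ = 4.854 pc
M = m − 5 log₁₀ d + 5 = 9.46 − 5·0.6861 + 5 = 11.029
M − M_☉ = 11.029 − 4.83 = 6.199
L/L_☉ = 10^(−0.4 × 6.199) = 3.313×10^-3

M ≈ 11.03; L/L_☉ ≈ 3.3×10^-3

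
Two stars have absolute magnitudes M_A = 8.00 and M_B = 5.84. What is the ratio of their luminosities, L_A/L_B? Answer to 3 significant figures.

ΔM = M_A − M_B = 2.16
L_A/L_B = 10^(−0.4 ΔM) = 10^-0.864 = 0.1368

L_A/L_B ≈ 0.137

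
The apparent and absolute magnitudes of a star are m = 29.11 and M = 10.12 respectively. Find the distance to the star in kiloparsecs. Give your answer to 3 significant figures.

d ≈ 62.8 kpc

μ = m − M = 18.990
m − M = 5 log₁₀ d − 5
log₁₀ d = (m − M)/5 + 1 = 4.7980
d = 10^4.7980 = 62810 pc
= 62.81 kpc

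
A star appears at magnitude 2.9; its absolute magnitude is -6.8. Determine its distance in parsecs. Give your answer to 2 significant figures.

Distance modulus: m − M = 2.9 − (-6.8) = 9.700
m − M = 5 log₁₀ d − 5
log₁₀ d = (m − M)/5 + 1 = 2.9400
d = 10^2.9400 = 871.0 pc

d ≈ 870 pc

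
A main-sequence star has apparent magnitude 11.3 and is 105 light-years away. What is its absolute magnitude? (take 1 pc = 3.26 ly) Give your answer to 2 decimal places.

d = 105 ly / 3.26 = 32.21 pc
5 log₁₀(d/10 pc) = 5 log₁₀(32.21) − 5 = 2.540
M = m − 5 log₁₀(d/10) = 11.3 − 2.540 = 8.760

M ≈ 8.76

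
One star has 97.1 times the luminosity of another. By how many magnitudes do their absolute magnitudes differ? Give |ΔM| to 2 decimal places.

|ΔM| ≈ 4.97

Pogson: ΔM = −2.5 log₁₀(ratio) = −2.5 log₁₀(97.1) = −2.5 × 1.9872 = -4.968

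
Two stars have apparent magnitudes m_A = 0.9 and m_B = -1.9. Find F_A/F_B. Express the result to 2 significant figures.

Δm = 0.9 − (-1.9) = 2.8
Flux ratio = 10^(−0.4 Δm) = 10^(−0.4 × 2.8) = 10^-1.120 = 0.07586

F_A/F_B ≈ 0.076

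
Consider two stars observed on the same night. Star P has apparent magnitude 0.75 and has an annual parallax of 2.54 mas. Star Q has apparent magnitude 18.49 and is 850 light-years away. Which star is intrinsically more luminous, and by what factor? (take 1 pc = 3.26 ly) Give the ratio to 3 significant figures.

Star P: p = 2.54 mas = 2.54×10^-3″ → d = 1/p = 393.7 pc
Star P: M = m − 5 log₁₀ d + 5 = 0.75 − 5·2.5952 + 5 = -7.226
Star Q: d = 850 ly / 3.26 = 260.7 pc
Star Q: M = m − 5 log₁₀ d + 5 = 18.49 − 5·2.4162 + 5 = 11.409
ΔM = M_P − M_Q = -7.226 − (11.409) = -18.635; smaller M is more luminous → Star P.
L ratio = 10^(0.4 |ΔM|) = 10^7.454 = 2.844×10^7

Star P is more luminous, by a factor of 2.84×10^7.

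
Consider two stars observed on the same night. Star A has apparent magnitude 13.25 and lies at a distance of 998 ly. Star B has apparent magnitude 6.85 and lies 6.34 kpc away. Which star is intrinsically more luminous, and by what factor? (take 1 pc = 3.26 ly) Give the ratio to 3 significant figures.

Star B is more luminous, by a factor of 156000.

Star A: d = 998 ly / 3.26 = 306.1 pc
Star A: M = m − 5 log₁₀ d + 5 = 13.25 − 5·2.4859 + 5 = 5.820
Star B: d = 6.34 kpc = 6340 pc
Star B: M = m − 5 log₁₀ d + 5 = 6.85 − 5·3.8021 + 5 = -7.160
ΔM = M_A − M_B = 5.820 − (-7.160) = 12.981; smaller M is more luminous → Star B.
L ratio = 10^(0.4 |ΔM|) = 10^5.192 = 155700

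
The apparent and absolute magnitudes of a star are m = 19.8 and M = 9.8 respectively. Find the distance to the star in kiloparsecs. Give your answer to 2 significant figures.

d ≈ 1.0 kpc

μ = m − M = 10.000
m − M = 5 log₁₀ d − 5
log₁₀ d = (m − M)/5 + 1 = 3.0000
d = 10^3.0000 = 1000 pc
= 1.000 kpc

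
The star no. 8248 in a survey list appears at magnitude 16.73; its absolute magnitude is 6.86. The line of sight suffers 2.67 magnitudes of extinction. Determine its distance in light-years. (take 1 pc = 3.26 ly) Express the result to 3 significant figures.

m − M = 5 log₁₀(d/10 pc) + A  ⇒  16.73 − (6.86) − 2.67 = 5 log₁₀(d/10)
7.200 = 5 log₁₀(d/10)
log₁₀ d = (m − M − A)/5 + 1 = 2.4400
d = 10^2.4400 = 275.4 pc
= 897.9 ly

d ≈ 898 ly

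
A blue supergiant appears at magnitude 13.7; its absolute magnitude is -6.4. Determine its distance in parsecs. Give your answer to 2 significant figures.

d ≈ 100000 pc

Distance modulus: m − M = 13.7 − (-6.4) = 20.100
m − M = 5 log₁₀ d − 5
log₁₀ d = (m − M)/5 + 1 = 5.0200
d = 10^5.0200 = 104700 pc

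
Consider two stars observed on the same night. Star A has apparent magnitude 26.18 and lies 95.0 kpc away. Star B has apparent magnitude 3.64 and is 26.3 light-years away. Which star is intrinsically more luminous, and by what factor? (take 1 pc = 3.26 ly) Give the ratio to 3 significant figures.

Star B is more luminous, by a factor of 7.48.

Star A: d = 95.0 kpc = 95000 pc
Star A: M = m − 5 log₁₀ d + 5 = 26.18 − 5·4.9777 + 5 = 6.291
Star B: d = 26.3 ly / 3.26 = 8.067 pc
Star B: M = m − 5 log₁₀ d + 5 = 3.64 − 5·0.9067 + 5 = 4.106
ΔM = M_A − M_B = 6.291 − (4.106) = 2.185; smaller M is more luminous → Star B.
L ratio = 10^(0.4 |ΔM|) = 10^0.874 = 7.482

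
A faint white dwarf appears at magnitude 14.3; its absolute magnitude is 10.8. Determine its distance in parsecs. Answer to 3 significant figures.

d ≈ 50.1 pc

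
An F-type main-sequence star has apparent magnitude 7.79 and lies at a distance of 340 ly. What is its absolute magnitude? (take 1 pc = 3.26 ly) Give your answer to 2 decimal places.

d = 340 ly / 3.26 = 104.3 pc
5 log₁₀(d/10 pc) = 5 log₁₀(104.3) − 5 = 5.091
M = m − 5 log₁₀(d/10) = 7.79 − 5.091 = 2.699

M ≈ 2.70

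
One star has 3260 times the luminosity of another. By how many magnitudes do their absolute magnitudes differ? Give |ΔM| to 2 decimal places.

Pogson: ΔM = −2.5 log₁₀(ratio) = −2.5 log₁₀(3260) = −2.5 × 3.5132 = -8.783

|ΔM| ≈ 8.78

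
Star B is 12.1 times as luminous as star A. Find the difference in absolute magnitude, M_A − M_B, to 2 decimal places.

Pogson: ΔM = −2.5 log₁₀(ratio) = −2.5 log₁₀(12.1) = −2.5 × 1.0828 = -2.707
Star B is brighter so has the smaller magnitude: M_A − M_B is positive.

M_A − M_B ≈ 2.71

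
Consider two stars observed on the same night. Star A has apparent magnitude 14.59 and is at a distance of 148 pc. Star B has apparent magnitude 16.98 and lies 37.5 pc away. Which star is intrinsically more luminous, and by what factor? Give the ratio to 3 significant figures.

Star A is more luminous, by a factor of 141.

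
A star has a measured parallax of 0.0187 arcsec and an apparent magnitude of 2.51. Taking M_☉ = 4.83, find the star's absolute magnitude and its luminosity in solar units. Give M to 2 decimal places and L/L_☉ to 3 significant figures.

M ≈ -1.13; L/L_☉ ≈ 242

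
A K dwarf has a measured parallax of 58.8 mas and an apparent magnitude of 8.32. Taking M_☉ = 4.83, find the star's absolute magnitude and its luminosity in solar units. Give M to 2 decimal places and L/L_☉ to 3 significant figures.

d = 1/p = 1000/58.8 mas = 17.01 pc
M = m − 5 log₁₀ d + 5 = 8.32 − 5·1.2306 + 5 = 7.167
M − M_☉ = 7.167 − 4.83 = 2.337
L/L_☉ = 10^(−0.4 × 2.337) = 0.1162

M ≈ 7.17; L/L_☉ ≈ 0.116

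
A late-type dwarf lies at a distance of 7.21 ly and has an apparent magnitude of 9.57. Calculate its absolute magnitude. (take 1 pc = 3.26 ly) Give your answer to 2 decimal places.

d = 7.21 ly / 3.26 = 2.212 pc
5 log₁₀(d/10 pc) = 5 log₁₀(2.212) − 5 = -3.276
M = m − 5 log₁₀(d/10) = 9.57 + 3.276 = 12.846

M ≈ 12.85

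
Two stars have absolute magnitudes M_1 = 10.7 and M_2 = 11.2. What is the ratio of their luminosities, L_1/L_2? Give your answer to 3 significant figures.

ΔM = M_1 − M_2 = -0.5
L_1/L_2 = 10^(−0.4 ΔM) = 10^0.200 = 1.585

L_1/L_2 ≈ 1.58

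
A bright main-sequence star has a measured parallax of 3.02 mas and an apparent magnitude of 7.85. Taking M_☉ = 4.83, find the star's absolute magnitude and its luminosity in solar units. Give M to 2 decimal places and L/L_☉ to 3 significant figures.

M ≈ 0.25; L/L_☉ ≈ 67.9

d = 1/p = 1000/3.02 mas = 331.1 pc
M = m − 5 log₁₀ d + 5 = 7.85 − 5·2.5200 + 5 = 0.250
M − M_☉ = 0.250 − 4.83 = -4.580
L/L_☉ = 10^(−0.4 × -4.580) = 67.92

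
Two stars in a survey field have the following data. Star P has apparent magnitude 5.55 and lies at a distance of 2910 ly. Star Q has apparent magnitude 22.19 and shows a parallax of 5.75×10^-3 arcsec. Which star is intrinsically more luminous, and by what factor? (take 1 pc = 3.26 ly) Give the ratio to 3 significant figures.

Star P: d = 2910 ly / 3.26 = 892.6 pc
Star P: M = m − 5 log₁₀ d + 5 = 5.55 − 5·2.9507 + 5 = -4.203
Star Q: d = 1/p = 1/5.75×10^-3″ = 173.9 pc
Star Q: M = m − 5 log₁₀ d + 5 = 22.19 − 5·2.2403 + 5 = 15.988
ΔM = M_P − M_Q = -4.203 − (15.988) = -20.192; smaller M is more luminous → Star P.
L ratio = 10^(0.4 |ΔM|) = 10^8.077 = 1.193×10^8

Star P is more luminous, by a factor of 1.19×10^8.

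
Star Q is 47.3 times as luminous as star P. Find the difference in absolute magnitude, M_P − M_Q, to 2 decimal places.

Pogson: ΔM = −2.5 log₁₀(ratio) = −2.5 log₁₀(47.3) = −2.5 × 1.6749 = -4.187
Star Q is brighter so has the smaller magnitude: M_P − M_Q is positive.

M_P − M_Q ≈ 4.19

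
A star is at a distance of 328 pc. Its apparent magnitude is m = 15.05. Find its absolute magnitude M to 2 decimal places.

5 log₁₀(d/10 pc) = 5 log₁₀(328.0) − 5 = 7.579
M = m − 5 log₁₀(d/10) = 15.05 − 7.579 = 7.471

M ≈ 7.47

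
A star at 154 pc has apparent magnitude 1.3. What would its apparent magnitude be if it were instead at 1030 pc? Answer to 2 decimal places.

Flux ∝ 1/d², so Δm = 5 log₁₀(d₂/d₁) = 5 log₁₀(1030/154) = 4.127
m₂ = m₁ + Δm = 1.3 + (4.127) = 5.427

m ≈ 5.43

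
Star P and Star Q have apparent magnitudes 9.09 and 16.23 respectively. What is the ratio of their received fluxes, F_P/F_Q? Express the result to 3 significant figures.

Magnitude difference = -7.14
Flux ratio = 10^(−0.4 Δm) = 10^(−0.4 × -7.14) = 10^2.856 = 717.8

F_P/F_Q ≈ 718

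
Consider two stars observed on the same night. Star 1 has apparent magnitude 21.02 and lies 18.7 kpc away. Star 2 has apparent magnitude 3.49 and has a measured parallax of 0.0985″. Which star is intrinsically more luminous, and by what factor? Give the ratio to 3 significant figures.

Star 1: d = 18.7 kpc = 18700 pc
Star 1: M = m − 5 log₁₀ d + 5 = 21.02 − 5·4.2718 + 5 = 4.661
Star 2: d = 1/p = 1/0.0985″ = 10.15 pc
Star 2: M = m − 5 log₁₀ d + 5 = 3.49 − 5·1.0066 + 5 = 3.457
ΔM = M_1 − M_2 = 4.661 − (3.457) = 1.204; smaller M is more luminous → Star 2.
L ratio = 10^(0.4 |ΔM|) = 10^0.481 = 3.030

Star 2 is more luminous, by a factor of 3.03.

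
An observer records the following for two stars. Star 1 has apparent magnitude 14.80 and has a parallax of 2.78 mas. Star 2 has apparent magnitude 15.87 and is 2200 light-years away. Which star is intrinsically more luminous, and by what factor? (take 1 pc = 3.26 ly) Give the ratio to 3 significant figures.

Star 2 is more luminous, by a factor of 1.31.

Star 1: p = 2.78 mas = 2.78×10^-3″ → d = 1/p = 359.7 pc
Star 1: M = m − 5 log₁₀ d + 5 = 14.80 − 5·2.5560 + 5 = 7.020
Star 2: d = 2200 ly / 3.26 = 674.8 pc
Star 2: M = m − 5 log₁₀ d + 5 = 15.87 − 5·2.8292 + 5 = 6.724
ΔM = M_1 − M_2 = 7.020 − (6.724) = 0.296; smaller M is more luminous → Star 2.
L ratio = 10^(0.4 |ΔM|) = 10^0.118 = 1.314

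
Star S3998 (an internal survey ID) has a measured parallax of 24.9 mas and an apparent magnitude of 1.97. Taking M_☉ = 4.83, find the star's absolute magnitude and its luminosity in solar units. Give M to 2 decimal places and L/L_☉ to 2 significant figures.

d = 1/p = 1000/24.9 mas = 40.16 pc
M = m − 5 log₁₀ d + 5 = 1.97 − 5·1.6038 + 5 = -1.049
M − M_☉ = -1.049 − 4.83 = -5.879
L/L_☉ = 10^(−0.4 × -5.879) = 224.7

M ≈ -1.05; L/L_☉ ≈ 220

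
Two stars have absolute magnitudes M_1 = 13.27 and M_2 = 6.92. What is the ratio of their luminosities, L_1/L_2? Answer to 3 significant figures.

ΔM = M_1 − M_2 = 6.35
L_1/L_2 = 10^(−0.4 ΔM) = 10^-2.540 = 2.884×10^-3

L_1/L_2 ≈ 2.88×10^-3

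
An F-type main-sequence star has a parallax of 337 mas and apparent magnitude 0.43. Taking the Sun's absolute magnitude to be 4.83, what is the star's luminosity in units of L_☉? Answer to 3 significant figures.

L/L_☉ ≈ 5.07

d = 1/p = 1000/337 mas = 2.967 pc
M = m − 5 log₁₀ d + 5 = 0.43 − 5·0.4724 + 5 = 3.068
M − M_☉ = 3.068 − 4.83 = -1.762
L/L_☉ = 10^(−0.4 × -1.762) = 5.067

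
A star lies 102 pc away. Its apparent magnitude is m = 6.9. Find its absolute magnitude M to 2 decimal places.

M ≈ 1.86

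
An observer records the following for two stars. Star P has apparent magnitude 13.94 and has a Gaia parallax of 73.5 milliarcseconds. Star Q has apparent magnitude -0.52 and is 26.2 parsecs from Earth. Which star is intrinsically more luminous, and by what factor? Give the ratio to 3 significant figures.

Star Q is more luminous, by a factor of 2.26×10^6.

Star P: p = 73.5 mas = 0.0735″ → d = 1/p = 13.61 pc
Star P: M = m − 5 log₁₀ d + 5 = 13.94 − 5·1.1337 + 5 = 13.271
Star Q: M = m − 5 log₁₀ d + 5 = -0.52 − 5·1.4183 + 5 = -2.612
ΔM = M_P − M_Q = 13.271 − (-2.612) = 15.883; smaller M is more luminous → Star Q.
L ratio = 10^(0.4 |ΔM|) = 10^6.353 = 2.255×10^6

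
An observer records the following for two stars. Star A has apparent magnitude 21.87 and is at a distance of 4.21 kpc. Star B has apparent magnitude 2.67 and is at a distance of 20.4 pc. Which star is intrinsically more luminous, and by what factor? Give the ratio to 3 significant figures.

Star A: d = 4.21 kpc = 4210 pc
Star A: M = m − 5 log₁₀ d + 5 = 21.87 − 5·3.6243 + 5 = 8.749
Star B: M = m − 5 log₁₀ d + 5 = 2.67 − 5·1.3096 + 5 = 1.122
ΔM = M_A − M_B = 8.749 − (1.122) = 7.627; smaller M is more luminous → Star B.
L ratio = 10^(0.4 |ΔM|) = 10^3.051 = 1124

Star B is more luminous, by a factor of 1120.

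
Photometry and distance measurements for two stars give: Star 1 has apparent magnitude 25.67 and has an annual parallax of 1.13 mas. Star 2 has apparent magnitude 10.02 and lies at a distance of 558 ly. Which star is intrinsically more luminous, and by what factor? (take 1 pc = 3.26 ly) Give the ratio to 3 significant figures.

Star 2 is more luminous, by a factor of 68100.

Star 1: p = 1.13 mas = 1.13×10^-3″ → d = 1/p = 885.0 pc
Star 1: M = m − 5 log₁₀ d + 5 = 25.67 − 5·2.9469 + 5 = 15.935
Star 2: d = 558 ly / 3.26 = 171.2 pc
Star 2: M = m − 5 log₁₀ d + 5 = 10.02 − 5·2.2334 + 5 = 3.853
ΔM = M_1 − M_2 = 15.935 − (3.853) = 12.082; smaller M is more luminous → Star 2.
L ratio = 10^(0.4 |ΔM|) = 10^4.833 = 68080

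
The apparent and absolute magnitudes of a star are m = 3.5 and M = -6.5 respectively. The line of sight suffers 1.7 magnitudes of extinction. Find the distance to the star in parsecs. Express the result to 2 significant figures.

m − M = 5 log₁₀(d/10 pc) + A  ⇒  3.5 − (-6.5) − 1.7 = 5 log₁₀(d/10)
8.300 = 5 log₁₀(d/10)
log₁₀ d = (m − M − A)/5 + 1 = 2.6600
d = 10^2.6600 = 457.1 pc

d ≈ 460 pc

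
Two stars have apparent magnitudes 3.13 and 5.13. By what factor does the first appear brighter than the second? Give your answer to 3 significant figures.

6.31

Δm = 3.13 − (5.13) = -2.00
Flux ratio = 10^(−0.4 Δm) = 10^(−0.4 × -2.00) = 10^0.800 = 6.310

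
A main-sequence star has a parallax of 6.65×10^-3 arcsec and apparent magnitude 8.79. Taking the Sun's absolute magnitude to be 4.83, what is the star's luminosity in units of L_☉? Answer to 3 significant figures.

d = 1/p = 1/6.65×10^-3″ = 150.4 pc
M = m − 5 log₁₀ d + 5 = 8.79 − 5·2.1772 + 5 = 2.904
M − M_☉ = 2.904 − 4.83 = -1.926
L/L_☉ = 10^(−0.4 × -1.926) = 5.893

L/L_☉ ≈ 5.89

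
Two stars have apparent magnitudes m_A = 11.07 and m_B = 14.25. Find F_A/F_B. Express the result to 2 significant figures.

Magnitude difference = -3.18
Flux ratio = 10^(−0.4 Δm) = 10^(−0.4 × -3.18) = 10^1.272 = 18.71

F_A/F_B ≈ 19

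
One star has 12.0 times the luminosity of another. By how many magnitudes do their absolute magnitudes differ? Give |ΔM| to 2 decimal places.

Pogson: ΔM = −2.5 log₁₀(ratio) = −2.5 log₁₀(12.0) = −2.5 × 1.0792 = -2.698

|ΔM| ≈ 2.70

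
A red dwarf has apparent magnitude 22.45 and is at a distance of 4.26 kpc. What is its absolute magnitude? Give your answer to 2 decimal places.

M ≈ 9.30

d = 4.26 kpc = 4260 pc
5 log₁₀(d/10 pc) = 5 log₁₀(4260) − 5 = 13.147
M = m − 5 log₁₀(d/10) = 22.45 − 13.147 = 9.303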